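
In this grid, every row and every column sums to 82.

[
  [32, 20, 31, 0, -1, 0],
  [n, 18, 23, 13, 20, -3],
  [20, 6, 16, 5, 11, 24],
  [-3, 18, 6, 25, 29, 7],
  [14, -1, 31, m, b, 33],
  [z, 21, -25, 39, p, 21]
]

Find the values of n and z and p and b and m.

n = 11, z = 8, p = 18, b = 5, m = 0

Column 4: 0 + 13 + 5 + 25 + 39 = 82, so its missing entry is 82 − 82 = 0.
Row 5: 14 − 1 + 31 + 0 + 33 = 77, so its missing entry is 82 − 77 = 5.
Column 5: -1 + 20 + 11 + 29 + 5 = 64, so its missing entry is 82 − 64 = 18.
Row 6: 21 − 25 + 39 + 18 + 21 = 74, so its missing entry is 82 − 74 = 8.
Row 2: 18 + 23 + 13 + 20 − 3 = 71, so its missing entry is 82 − 71 = 11.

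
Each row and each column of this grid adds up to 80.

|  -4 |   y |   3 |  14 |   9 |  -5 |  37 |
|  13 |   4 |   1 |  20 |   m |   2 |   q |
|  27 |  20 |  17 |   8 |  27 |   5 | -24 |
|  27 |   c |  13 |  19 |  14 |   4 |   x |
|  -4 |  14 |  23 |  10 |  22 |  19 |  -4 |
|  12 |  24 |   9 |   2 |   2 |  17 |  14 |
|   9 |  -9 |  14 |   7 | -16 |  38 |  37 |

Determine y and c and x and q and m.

Row 1 has -4 + 3 + 14 + 9 − 5 + 37 = 54; the blank must be 80 − 54 = 26.
Column 2 has 26 + 4 + 20 + 14 + 24 − 9 = 79; the blank must be 80 − 79 = 1.
Column 5 has 9 + 27 + 14 + 22 + 2 − 16 = 58; the blank must be 80 − 58 = 22.
Row 4 has 27 + 1 + 13 + 19 + 14 + 4 = 78; the blank must be 80 − 78 = 2.
Row 2 has 13 + 4 + 1 + 20 + 22 + 2 = 62; the blank must be 80 − 62 = 18.

y = 26, c = 1, x = 2, q = 18, m = 22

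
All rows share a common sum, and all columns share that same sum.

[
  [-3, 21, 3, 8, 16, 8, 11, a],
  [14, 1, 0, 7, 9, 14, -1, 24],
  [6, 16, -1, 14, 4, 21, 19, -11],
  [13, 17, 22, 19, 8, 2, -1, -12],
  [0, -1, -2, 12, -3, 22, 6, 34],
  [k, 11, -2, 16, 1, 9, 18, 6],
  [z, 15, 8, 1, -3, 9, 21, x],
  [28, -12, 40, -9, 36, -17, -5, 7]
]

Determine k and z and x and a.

k = 9, z = 1, x = 16, a = 4

Rows 2 and 3 both sum to 68, so that's the common total.
The known cells in row 1 total 64, leaving 68 − 64 = 4 for the blank.
The known cells in column 8 total 52, leaving 68 − 52 = 16 for the blank.
The known cells in row 6 total 59, leaving 68 − 59 = 9 for the blank.
The known cells in row 7 total 67, leaving 68 − 67 = 1 for the blank.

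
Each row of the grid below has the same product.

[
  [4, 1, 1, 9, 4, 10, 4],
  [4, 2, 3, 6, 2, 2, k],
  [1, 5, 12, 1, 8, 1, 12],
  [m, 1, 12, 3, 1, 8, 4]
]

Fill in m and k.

Rows 1 and 3 each multiply to 5760, so every row has product 5760.
Row 4: 1×12×3×1×8×4 = 1152, so the missing entry is 5760 ÷ 1152 = 5.
Row 2: 4×2×3×6×2×2 = 576, so the missing entry is 5760 ÷ 576 = 10.

m = 5, k = 10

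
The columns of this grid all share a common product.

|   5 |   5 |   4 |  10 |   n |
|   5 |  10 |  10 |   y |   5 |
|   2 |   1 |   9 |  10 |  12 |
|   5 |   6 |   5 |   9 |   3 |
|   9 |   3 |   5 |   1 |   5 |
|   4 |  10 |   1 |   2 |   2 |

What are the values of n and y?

n = 5, y = 5

Columns 2 and 3 each multiply to 9000, so every column has product 9000.
Column 5: 5×12×3×5×2 = 1800, so the missing entry is 9000 ÷ 1800 = 5.
Column 4: 10×10×9×1×2 = 1800, so the missing entry is 9000 ÷ 1800 = 5.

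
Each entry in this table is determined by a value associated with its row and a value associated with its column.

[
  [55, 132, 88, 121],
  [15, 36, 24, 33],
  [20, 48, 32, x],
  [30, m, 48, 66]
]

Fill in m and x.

Each row is a constant multiple of every other row — this is a multiplication table with the headers hidden.
Row 4 is 48/88 = 6/11 times row 1, so its entry in column 2 is 132 × 6/11 = 72.
Row 3 is 32/88 = 4/11 times row 1, so its entry in column 4 is 121 × 4/11 = 44.

m = 72, x = 44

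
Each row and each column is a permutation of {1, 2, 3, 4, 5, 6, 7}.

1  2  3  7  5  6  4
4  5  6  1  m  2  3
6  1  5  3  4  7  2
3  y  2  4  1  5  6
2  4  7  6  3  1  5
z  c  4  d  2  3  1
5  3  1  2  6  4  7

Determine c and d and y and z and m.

c = 6, d = 5, y = 7, z = 7, m = 7

Cell (4,2): row 4 already has {1, 2, 3, 4, 5, 6} → 7.
Cell (6,2): column 2 already has {1, 2, 3, 4, 5, 7} → 6.
Cell (2,5): row 2 already has {1, 2, 3, 4, 5, 6} → 7.
At (row 6, col 1): column 1 already has {1, 2, 3, 4, 5, 6}, so the value is 7.
At (row 6, col 4): row 6 already has {1, 2, 3, 4, 6, 7}, so the value is 5.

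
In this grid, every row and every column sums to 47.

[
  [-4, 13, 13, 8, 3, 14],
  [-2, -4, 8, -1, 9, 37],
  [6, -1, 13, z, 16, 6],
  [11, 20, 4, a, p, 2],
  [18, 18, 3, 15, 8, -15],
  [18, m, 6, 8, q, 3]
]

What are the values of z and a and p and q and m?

z = 7, a = 10, p = 0, q = 11, m = 1

The known cells in column 2 total 46, leaving 47 − 46 = 1 for the blank.
The known cells in row 6 total 36, leaving 47 − 36 = 11 for the blank.
The known cells in column 5 total 47, leaving 47 − 47 = 0 for the blank.
The known cells in row 3 total 40, leaving 47 − 40 = 7 for the blank.
The known cells in row 4 total 37, leaving 47 − 37 = 10 for the blank.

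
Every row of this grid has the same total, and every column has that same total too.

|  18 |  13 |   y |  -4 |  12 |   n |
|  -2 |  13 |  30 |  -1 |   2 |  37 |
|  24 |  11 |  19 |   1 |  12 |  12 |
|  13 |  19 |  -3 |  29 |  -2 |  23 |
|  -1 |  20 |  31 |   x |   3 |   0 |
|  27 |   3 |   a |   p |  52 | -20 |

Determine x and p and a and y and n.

Rows 2 and 3 both sum to 79, so that's the common total.
Row 5: -1 + 20 + 31 + 3 + 0 = 53, so its missing entry is 79 − 53 = 26.
Column 6: 37 + 12 + 23 + 0 − 20 = 52, so its missing entry is 79 − 52 = 27.
Row 1: 18 + 13 − 4 + 12 + 27 = 66, so its missing entry is 79 − 66 = 13.
Column 4: -4 − 1 + 1 + 29 + 26 = 51, so its missing entry is 79 − 51 = 28.
Row 6: 27 + 3 + 28 + 52 − 20 = 90, so its missing entry is 79 − 90 = -11.

x = 26, p = 28, a = -11, y = 13, n = 27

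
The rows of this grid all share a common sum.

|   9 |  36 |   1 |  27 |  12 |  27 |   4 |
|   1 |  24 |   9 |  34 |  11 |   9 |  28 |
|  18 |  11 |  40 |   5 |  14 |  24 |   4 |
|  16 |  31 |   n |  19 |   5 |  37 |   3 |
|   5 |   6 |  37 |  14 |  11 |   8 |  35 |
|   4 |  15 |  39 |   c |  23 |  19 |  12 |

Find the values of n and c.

n = 5, c = 4

The complete rows each total 116.
Row 4 is missing 116 − 111 = 5 (since 16 + 31 + 19 + 5 + 37 + 3 = 111).
Row 6 is missing 116 − 112 = 4 (since 4 + 15 + 39 + 23 + 19 + 12 = 112).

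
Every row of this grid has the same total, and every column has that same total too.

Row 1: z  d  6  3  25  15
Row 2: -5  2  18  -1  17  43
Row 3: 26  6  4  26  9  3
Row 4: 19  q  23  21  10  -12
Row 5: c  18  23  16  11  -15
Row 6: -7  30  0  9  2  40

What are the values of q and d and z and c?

q = 13, d = 5, z = 20, c = 21

Rows 2 and 3 both sum to 74, so that's the common total.
Row 4 has 19 + 23 + 21 + 10 − 12 = 61; the blank must be 74 − 61 = 13.
Row 5 has 18 + 23 + 16 + 11 − 15 = 53; the blank must be 74 − 53 = 21.
Column 1 has -5 + 26 + 19 + 21 − 7 = 54; the blank must be 74 − 54 = 20.
Row 1 has 20 + 6 + 3 + 25 + 15 = 69; the blank must be 74 − 69 = 5.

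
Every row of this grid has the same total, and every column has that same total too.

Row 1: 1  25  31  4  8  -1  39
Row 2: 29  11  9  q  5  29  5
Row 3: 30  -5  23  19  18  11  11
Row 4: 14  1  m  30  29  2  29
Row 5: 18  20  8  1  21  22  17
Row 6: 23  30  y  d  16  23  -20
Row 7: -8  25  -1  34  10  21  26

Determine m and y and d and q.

m = 2, y = 35, d = 0, q = 19

Rows 1 and 3 both sum to 107, so that's the common total.
The known cells in row 4 total 105, leaving 107 − 105 = 2 for the blank.
The known cells in row 2 total 88, leaving 107 − 88 = 19 for the blank.
The known cells in column 4 total 107, leaving 107 − 107 = 0 for the blank.
The known cells in row 6 total 72, leaving 107 − 72 = 35 for the blank.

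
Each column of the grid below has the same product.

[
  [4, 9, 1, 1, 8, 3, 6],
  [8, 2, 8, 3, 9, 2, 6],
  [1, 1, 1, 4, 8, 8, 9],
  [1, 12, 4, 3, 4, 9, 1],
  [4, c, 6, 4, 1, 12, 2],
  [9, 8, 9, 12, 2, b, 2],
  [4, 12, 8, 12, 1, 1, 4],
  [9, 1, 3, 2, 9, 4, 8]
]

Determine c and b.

c = 2, b = 2

Columns 5 and 7 each multiply to 41472, so every column has product 41472.
Column 2: 9×2×1×12×8×12×1 = 20736, so the missing entry is 41472 ÷ 20736 = 2.
Column 6: 3×2×8×9×12×1×4 = 20736, so the missing entry is 41472 ÷ 20736 = 2.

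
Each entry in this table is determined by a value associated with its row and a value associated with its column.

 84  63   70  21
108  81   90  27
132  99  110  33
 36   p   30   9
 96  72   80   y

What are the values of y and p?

Each row is a constant multiple of every other row — this is a multiplication table with the headers hidden.
Row 5 is 80/70 = 8/7 times row 1, so its entry in column 4 is 21 × 8/7 = 24.
Row 4 is 30/70 = 3/7 times row 1, so its entry in column 2 is 63 × 3/7 = 27.

y = 24, p = 27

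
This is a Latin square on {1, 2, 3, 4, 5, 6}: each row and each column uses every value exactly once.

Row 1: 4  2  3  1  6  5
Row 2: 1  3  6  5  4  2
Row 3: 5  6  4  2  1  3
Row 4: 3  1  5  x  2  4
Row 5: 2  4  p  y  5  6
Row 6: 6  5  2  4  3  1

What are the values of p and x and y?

For row 4, column 4: row 4 already has {1, 2, 3, 4, 5}; that leaves 6.
For row 5, column 3: column 3 already has {2, 3, 4, 5, 6}; that leaves 1.
Cell (5,4): row 5 already has {1, 2, 4, 5, 6} → 3.

p = 1, x = 6, y = 3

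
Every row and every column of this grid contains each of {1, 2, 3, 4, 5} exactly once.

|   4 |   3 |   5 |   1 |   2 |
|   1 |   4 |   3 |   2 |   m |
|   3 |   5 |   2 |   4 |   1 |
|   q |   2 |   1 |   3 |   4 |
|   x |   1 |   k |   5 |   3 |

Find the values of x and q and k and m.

x = 2, q = 5, k = 4, m = 5

For row 5, column 3: column 3 already has {1, 2, 3, 5}; that leaves 4.
For row 5, column 1: row 5 already has {1, 3, 4, 5}; that leaves 2.
Cell (2,5): row 2 already has {1, 2, 3, 4} → 5.
Cell (4,1): row 4 already has {1, 2, 3, 4} → 5.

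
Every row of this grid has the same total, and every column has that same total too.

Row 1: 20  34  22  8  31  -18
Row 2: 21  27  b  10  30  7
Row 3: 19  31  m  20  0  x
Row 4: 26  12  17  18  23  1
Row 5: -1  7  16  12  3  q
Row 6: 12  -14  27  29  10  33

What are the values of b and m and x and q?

b = 2, m = 13, x = 14, q = 60

Rows 1 and 4 both sum to 97, so that's the common total.
Row 5 has -1 + 7 + 16 + 12 + 3 = 37; the blank must be 97 − 37 = 60.
Row 2 has 21 + 27 + 10 + 30 + 7 = 95; the blank must be 97 − 95 = 2.
Column 6 has -18 + 7 + 1 + 60 + 33 = 83; the blank must be 97 − 83 = 14.
Row 3 has 19 + 31 + 20 + 0 + 14 = 84; the blank must be 97 − 84 = 13.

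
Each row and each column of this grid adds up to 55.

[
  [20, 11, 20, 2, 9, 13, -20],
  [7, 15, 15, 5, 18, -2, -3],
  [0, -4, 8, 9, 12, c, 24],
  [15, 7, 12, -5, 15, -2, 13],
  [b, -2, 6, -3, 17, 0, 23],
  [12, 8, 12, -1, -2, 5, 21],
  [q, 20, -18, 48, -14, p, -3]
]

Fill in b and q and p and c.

b = 14, q = -13, p = 35, c = 6

The known cells in row 5 total 41, leaving 55 − 41 = 14 for the blank.
The known cells in row 3 total 49, leaving 55 − 49 = 6 for the blank.
The known cells in column 6 total 20, leaving 55 − 20 = 35 for the blank.
The known cells in row 7 total 68, leaving 55 − 68 = -13 for the blank.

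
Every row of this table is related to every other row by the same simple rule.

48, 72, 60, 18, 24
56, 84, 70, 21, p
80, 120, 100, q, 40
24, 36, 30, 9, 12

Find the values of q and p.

q = 30, p = 28

Each row is a constant multiple of every other row — this is a multiplication table with the headers hidden.
Row 3 is 120/72 = 5/3 times row 1, so its entry in column 4 is 18 × 5/3 = 30.
Row 2 is 84/72 = 7/6 times row 1, so its entry in column 5 is 24 × 7/6 = 28.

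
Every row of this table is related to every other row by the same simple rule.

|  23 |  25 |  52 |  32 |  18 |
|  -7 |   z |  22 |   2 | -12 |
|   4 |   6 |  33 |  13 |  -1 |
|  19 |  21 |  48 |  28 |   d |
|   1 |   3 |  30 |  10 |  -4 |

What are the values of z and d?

z = -5, d = 14

The difference between any two rows is the same in every column — this is an addition table with the headers hidden.
Row 2 minus row 1 is -7 − 23 = -30, so its entry in column 2 is 25 + (-30) = -5.
Row 4 minus row 1 is 19 − 23 = -4, so its entry in column 5 is 18 + (-4) = 14.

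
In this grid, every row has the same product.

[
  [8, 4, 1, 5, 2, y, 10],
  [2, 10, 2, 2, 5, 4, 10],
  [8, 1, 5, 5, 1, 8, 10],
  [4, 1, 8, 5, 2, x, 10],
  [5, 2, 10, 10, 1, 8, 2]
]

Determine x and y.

Rows 2 and 5 each multiply to 16000, so every row has product 16000.
Row 4: 4×1×8×5×2×10 = 3200, so the missing entry is 16000 ÷ 3200 = 5.
Row 1: 8×4×1×5×2×10 = 3200, so the missing entry is 16000 ÷ 3200 = 5.

x = 5, y = 5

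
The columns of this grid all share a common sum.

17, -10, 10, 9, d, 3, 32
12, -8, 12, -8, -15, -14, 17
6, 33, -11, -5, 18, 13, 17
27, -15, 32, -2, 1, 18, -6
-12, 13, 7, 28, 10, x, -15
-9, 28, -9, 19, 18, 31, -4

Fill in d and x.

d = 9, x = -10

Column 1 sums to 41 and so does column 2; that's the common total.
In column 5 the known cells total 32, leaving 41 − 32 = 9.
In column 6 the known cells total 51, leaving 41 − 51 = -10.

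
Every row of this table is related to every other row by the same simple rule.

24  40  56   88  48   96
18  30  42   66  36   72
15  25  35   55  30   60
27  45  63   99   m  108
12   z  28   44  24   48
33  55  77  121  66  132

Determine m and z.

Each row is a constant multiple of every other row — this is a multiplication table with the headers hidden.
Row 4 is 63/56 = 9/8 times row 1, so its entry in column 5 is 48 × 9/8 = 54.
Row 5 is 28/56 = 1/2 times row 1, so its entry in column 2 is 40 × 1/2 = 20.

m = 54, z = 20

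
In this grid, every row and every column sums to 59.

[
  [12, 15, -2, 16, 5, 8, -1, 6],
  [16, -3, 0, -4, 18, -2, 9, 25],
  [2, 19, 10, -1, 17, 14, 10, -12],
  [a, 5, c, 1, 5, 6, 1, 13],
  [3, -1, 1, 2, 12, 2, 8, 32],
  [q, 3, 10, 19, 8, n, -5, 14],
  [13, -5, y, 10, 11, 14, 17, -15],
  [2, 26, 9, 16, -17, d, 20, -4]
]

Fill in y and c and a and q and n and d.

Row 7 has 13 − 5 + 10 + 11 + 14 + 17 − 15 = 45; the blank must be 59 − 45 = 14.
Row 8 has 2 + 26 + 9 + 16 − 17 + 20 − 4 = 52; the blank must be 59 − 52 = 7.
Column 6 has 8 − 2 + 14 + 6 + 2 + 14 + 7 = 49; the blank must be 59 − 49 = 10.
Row 6 has 3 + 10 + 19 + 8 + 10 − 5 + 14 = 59; the blank must be 59 − 59 = 0.
Column 1 has 12 + 16 + 2 + 3 + 0 + 13 + 2 = 48; the blank must be 59 − 48 = 11.
Row 4 has 11 + 5 + 1 + 5 + 6 + 1 + 13 = 42; the blank must be 59 − 42 = 17.

y = 14, c = 17, a = 11, q = 0, n = 10, d = 7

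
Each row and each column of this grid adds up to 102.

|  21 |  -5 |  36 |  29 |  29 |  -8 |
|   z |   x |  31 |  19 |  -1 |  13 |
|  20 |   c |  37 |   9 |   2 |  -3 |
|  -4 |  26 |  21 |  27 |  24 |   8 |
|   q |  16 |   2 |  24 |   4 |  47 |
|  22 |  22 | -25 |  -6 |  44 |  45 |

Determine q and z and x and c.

q = 9, z = 34, x = 6, c = 37

Row 5: 16 + 2 + 24 + 4 + 47 = 93, so its missing entry is 102 − 93 = 9.
Column 1: 21 + 20 − 4 + 9 + 22 = 68, so its missing entry is 102 − 68 = 34.
Row 2: 34 + 31 + 19 − 1 + 13 = 96, so its missing entry is 102 − 96 = 6.
Row 3: 20 + 37 + 9 + 2 − 3 = 65, so its missing entry is 102 − 65 = 37.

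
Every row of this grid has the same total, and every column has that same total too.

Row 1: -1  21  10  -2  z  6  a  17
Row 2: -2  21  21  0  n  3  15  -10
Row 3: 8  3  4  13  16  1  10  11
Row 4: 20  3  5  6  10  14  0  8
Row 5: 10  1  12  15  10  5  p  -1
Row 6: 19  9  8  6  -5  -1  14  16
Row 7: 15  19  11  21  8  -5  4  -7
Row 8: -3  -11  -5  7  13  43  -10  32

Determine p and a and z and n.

p = 14, a = 19, z = -4, n = 18

Rows 3 and 4 both sum to 66, so that's the common total.
Row 5 has 10 + 1 + 12 + 15 + 10 + 5 − 1 = 52; the blank must be 66 − 52 = 14.
Row 2 has -2 + 21 + 21 + 0 + 3 + 15 − 10 = 48; the blank must be 66 − 48 = 18.
Column 5 has 18 + 16 + 10 + 10 − 5 + 8 + 13 = 70; the blank must be 66 − 70 = -4.
Row 1 has -1 + 21 + 10 − 2 − 4 + 6 + 17 = 47; the blank must be 66 − 47 = 19.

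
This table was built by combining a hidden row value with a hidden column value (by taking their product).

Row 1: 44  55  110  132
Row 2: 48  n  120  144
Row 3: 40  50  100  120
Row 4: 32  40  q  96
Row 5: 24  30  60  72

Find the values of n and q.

Each row is a constant multiple of every other row — this is a multiplication table with the headers hidden.
Row 2 is 48/44 = 12/11 times row 1, so its entry in column 2 is 55 × 12/11 = 60.
Row 4 is 32/44 = 8/11 times row 1, so its entry in column 3 is 110 × 8/11 = 80.

n = 60, q = 80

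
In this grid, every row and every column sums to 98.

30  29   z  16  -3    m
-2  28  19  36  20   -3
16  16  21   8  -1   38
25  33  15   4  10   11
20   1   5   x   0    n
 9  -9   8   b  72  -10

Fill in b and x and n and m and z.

b = 28, x = 6, n = 66, m = -4, z = 30

Column 3 has 19 + 21 + 15 + 5 + 8 = 68; the blank must be 98 − 68 = 30.
Row 1 has 30 + 29 + 30 + 16 − 3 = 102; the blank must be 98 − 102 = -4.
Column 6 has -4 − 3 + 38 + 11 − 10 = 32; the blank must be 98 − 32 = 66.
Row 5 has 20 + 1 + 5 + 0 + 66 = 92; the blank must be 98 − 92 = 6.
Row 6 has 9 − 9 + 8 + 72 − 10 = 70; the blank must be 98 − 70 = 28.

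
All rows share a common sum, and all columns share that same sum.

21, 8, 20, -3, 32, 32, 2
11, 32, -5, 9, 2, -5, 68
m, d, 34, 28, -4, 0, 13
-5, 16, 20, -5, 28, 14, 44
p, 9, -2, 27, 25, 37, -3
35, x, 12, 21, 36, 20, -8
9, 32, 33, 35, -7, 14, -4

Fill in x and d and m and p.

x = -4, d = 19, m = 22, p = 19

Rows 1 and 2 both sum to 112, so that's the common total.
Row 5: 9 − 2 + 27 + 25 + 37 − 3 = 93, so its missing entry is 112 − 93 = 19.
Column 1: 21 + 11 − 5 + 19 + 35 + 9 = 90, so its missing entry is 112 − 90 = 22.
Row 3: 22 + 34 + 28 − 4 + 0 + 13 = 93, so its missing entry is 112 − 93 = 19.
Row 6: 35 + 12 + 21 + 36 + 20 − 8 = 116, so its missing entry is 112 − 116 = -4.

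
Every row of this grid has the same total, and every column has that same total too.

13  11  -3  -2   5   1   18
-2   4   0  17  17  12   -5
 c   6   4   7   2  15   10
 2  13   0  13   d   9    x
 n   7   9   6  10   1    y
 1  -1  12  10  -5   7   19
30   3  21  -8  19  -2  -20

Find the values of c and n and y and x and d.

c = -1, n = 0, y = 10, x = 11, d = -5

Rows 1 and 2 both sum to 43, so that's the common total.
The known cells in column 5 total 48, leaving 43 − 48 = -5 for the blank.
The known cells in row 3 total 44, leaving 43 − 44 = -1 for the blank.
The known cells in column 1 total 43, leaving 43 − 43 = 0 for the blank.
The known cells in row 5 total 33, leaving 43 − 33 = 10 for the blank.
The known cells in row 4 total 32, leaving 43 − 32 = 11 for the blank.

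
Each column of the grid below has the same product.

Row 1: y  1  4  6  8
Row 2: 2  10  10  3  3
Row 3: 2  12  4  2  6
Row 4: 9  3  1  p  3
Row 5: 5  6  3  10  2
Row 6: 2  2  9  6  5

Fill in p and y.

Columns 2 and 3 each multiply to 4320, so every column has product 4320.
Column 4: 6×3×2×10×6 = 2160, so the missing entry is 4320 ÷ 2160 = 2.
Column 1: 2×2×9×5×2 = 360, so the missing entry is 4320 ÷ 360 = 12.

p = 2, y = 12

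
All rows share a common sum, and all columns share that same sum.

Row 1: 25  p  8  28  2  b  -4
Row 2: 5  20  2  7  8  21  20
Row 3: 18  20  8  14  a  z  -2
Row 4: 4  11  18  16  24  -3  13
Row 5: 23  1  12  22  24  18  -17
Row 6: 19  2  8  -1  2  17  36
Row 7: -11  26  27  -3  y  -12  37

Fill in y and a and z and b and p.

Rows 2 and 4 both sum to 83, so that's the common total.
Column 2 has 20 + 20 + 11 + 1 + 2 + 26 = 80; the blank must be 83 − 80 = 3.
Row 7 has -11 + 26 + 27 − 3 − 12 + 37 = 64; the blank must be 83 − 64 = 19.
Column 5 has 2 + 8 + 24 + 24 + 2 + 19 = 79; the blank must be 83 − 79 = 4.
Row 1 has 25 + 3 + 8 + 28 + 2 − 4 = 62; the blank must be 83 − 62 = 21.
Row 3 has 18 + 20 + 8 + 14 + 4 − 2 = 62; the blank must be 83 − 62 = 21.

y = 19, a = 4, z = 21, b = 21, p = 3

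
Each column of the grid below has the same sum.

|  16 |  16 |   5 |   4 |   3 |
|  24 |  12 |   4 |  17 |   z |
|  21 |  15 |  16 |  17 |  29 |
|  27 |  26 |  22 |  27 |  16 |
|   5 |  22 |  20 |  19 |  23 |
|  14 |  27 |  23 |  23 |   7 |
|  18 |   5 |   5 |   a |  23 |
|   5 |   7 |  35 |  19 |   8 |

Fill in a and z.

a = 4, z = 21

Column 2 sums to 130 and so does column 3; that's the common total.
In column 4 the known cells total 126, leaving 130 − 126 = 4.
In column 5 the known cells total 109, leaving 130 − 109 = 21.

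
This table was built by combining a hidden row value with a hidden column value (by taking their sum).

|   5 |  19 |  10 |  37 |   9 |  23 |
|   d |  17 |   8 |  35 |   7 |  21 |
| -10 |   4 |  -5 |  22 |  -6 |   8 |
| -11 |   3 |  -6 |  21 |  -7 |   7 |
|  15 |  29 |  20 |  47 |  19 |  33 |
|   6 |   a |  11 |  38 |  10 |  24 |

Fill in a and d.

The difference between any two rows is the same in every column — this is an addition table with the headers hidden.
Row 6 minus row 1 is 10 − 9 = 1, so its entry in column 2 is 19 + 1 = 20.
Row 2 minus row 1 is 7 − 9 = -2, so its entry in column 1 is 5 + (-2) = 3.

a = 20, d = 3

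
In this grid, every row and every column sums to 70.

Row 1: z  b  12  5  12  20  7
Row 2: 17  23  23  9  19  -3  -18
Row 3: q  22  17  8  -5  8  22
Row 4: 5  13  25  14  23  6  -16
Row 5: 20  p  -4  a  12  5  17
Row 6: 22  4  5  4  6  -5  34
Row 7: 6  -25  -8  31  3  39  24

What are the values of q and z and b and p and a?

The known cells in column 4 total 71, leaving 70 − 71 = -1 for the blank.
The known cells in row 3 total 72, leaving 70 − 72 = -2 for the blank.
The known cells in column 1 total 68, leaving 70 − 68 = 2 for the blank.
The known cells in row 1 total 58, leaving 70 − 58 = 12 for the blank.
The known cells in row 5 total 49, leaving 70 − 49 = 21 for the blank.

q = -2, z = 2, b = 12, p = 21, a = -1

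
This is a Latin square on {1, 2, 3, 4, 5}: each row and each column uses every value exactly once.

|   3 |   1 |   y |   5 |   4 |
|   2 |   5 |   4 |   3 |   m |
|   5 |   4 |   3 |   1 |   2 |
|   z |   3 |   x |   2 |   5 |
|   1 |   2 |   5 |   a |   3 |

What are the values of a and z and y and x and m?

a = 4, z = 4, y = 2, x = 1, m = 1

Cell (5,4): row 5 already has {1, 2, 3, 5} → 4.
For row 2, column 5: row 2 already has {2, 3, 4, 5}; that leaves 1.
For row 4, column 1: column 1 already has {1, 2, 3, 5}; that leaves 4.
Cell (1,3): row 1 already has {1, 3, 4, 5} → 2.
Cell (4,3): row 4 already has {2, 3, 4, 5} → 1.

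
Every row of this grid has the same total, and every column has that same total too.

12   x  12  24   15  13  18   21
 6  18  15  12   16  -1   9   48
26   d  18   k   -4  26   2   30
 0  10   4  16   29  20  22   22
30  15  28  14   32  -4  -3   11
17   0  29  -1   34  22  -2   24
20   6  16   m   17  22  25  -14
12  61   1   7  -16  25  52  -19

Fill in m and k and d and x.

Rows 2 and 4 both sum to 123, so that's the common total.
Row 7: 20 + 6 + 16 + 17 + 22 + 25 − 14 = 92, so its missing entry is 123 − 92 = 31.
Column 4: 24 + 12 + 16 + 14 − 1 + 31 + 7 = 103, so its missing entry is 123 − 103 = 20.
Row 3: 26 + 18 + 20 − 4 + 26 + 2 + 30 = 118, so its missing entry is 123 − 118 = 5.
Row 1: 12 + 12 + 24 + 15 + 13 + 18 + 21 = 115, so its missing entry is 123 − 115 = 8.

m = 31, k = 20, d = 5, x = 8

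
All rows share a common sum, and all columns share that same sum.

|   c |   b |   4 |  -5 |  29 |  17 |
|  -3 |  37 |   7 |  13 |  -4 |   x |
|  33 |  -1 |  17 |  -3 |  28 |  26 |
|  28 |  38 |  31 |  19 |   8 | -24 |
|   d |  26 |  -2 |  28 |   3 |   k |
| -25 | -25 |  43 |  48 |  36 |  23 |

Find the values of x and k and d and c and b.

Rows 3 and 4 both sum to 100, so that's the common total.
The known cells in column 2 total 75, leaving 100 − 75 = 25 for the blank.
The known cells in row 1 total 70, leaving 100 − 70 = 30 for the blank.
The known cells in column 1 total 63, leaving 100 − 63 = 37 for the blank.
The known cells in row 2 total 50, leaving 100 − 50 = 50 for the blank.
The known cells in row 5 total 92, leaving 100 − 92 = 8 for the blank.

x = 50, k = 8, d = 37, c = 30, b = 25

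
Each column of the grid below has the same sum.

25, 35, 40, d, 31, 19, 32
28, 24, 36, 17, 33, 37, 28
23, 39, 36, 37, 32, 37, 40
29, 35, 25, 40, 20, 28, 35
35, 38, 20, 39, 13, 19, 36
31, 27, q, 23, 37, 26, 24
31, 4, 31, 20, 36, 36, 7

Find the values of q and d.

Column 6 sums to 202 and so does column 7; that's the common total.
In column 3 the known cells total 188, leaving 202 − 188 = 14.
In column 4 the known cells total 176, leaving 202 − 176 = 26.

q = 14, d = 26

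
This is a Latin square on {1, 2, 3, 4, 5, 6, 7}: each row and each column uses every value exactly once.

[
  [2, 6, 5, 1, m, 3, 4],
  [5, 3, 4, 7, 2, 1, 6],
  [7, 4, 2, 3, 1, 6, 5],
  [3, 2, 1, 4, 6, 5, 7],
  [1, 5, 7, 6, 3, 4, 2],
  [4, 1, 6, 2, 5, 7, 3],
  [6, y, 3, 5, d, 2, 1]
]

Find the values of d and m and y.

For row 7, column 2: column 2 already has {1, 2, 3, 4, 5, 6}; that leaves 7.
Cell (1,5): row 1 already has {1, 2, 3, 4, 5, 6} → 7.
Cell (7,5): row 7 already has {1, 2, 3, 5, 6, 7} → 4.

d = 4, m = 7, y = 7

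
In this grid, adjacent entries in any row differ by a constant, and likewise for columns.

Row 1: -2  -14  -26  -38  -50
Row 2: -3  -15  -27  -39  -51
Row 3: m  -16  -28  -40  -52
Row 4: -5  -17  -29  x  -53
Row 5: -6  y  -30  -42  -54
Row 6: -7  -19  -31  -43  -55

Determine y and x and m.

y = -18, x = -41, m = -4

Along each row the entries change by -12 per step; down each column they change by -1.
Row 5: from -6 at column 1, stepping by -12 to column 2 gives -18.
Row 4: from -5 at column 1, stepping by -12 to column 4 gives -41.
Row 3: from -16 at column 2, stepping by -12 to column 1 gives -4.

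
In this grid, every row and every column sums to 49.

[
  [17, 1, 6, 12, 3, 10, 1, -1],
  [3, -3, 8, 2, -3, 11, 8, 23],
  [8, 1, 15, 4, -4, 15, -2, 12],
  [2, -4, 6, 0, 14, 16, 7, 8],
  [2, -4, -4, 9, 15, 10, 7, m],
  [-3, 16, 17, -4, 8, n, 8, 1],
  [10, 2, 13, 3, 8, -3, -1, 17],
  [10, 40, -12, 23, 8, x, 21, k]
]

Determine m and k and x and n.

m = 14, k = -25, x = -16, n = 6

Row 6 has -3 + 16 + 17 − 4 + 8 + 8 + 1 = 43; the blank must be 49 − 43 = 6.
Column 6 has 10 + 11 + 15 + 16 + 10 + 6 − 3 = 65; the blank must be 49 − 65 = -16.
Row 5 has 2 − 4 − 4 + 9 + 15 + 10 + 7 = 35; the blank must be 49 − 35 = 14.
Row 8 has 10 + 40 − 12 + 23 + 8 − 16 + 21 = 74; the blank must be 49 − 74 = -25.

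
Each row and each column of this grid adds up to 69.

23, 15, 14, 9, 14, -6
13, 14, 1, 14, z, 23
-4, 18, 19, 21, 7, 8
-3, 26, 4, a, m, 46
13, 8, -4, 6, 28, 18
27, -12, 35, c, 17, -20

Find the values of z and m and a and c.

z = 4, m = -1, a = -3, c = 22

The known cells in row 6 total 47, leaving 69 − 47 = 22 for the blank.
The known cells in column 4 total 72, leaving 69 − 72 = -3 for the blank.
The known cells in row 4 total 70, leaving 69 − 70 = -1 for the blank.
The known cells in row 2 total 65, leaving 69 − 65 = 4 for the blank.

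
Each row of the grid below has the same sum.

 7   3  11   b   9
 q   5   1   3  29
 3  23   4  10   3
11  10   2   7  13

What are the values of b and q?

b = 13, q = 5

Rows 3 and 4 both add up to 43, so every row sums to 43.
Row 1: 7 + 3 + 11 + 9 = 30, so the missing entry is 43 − 30 = 13.
Row 2: 5 + 1 + 3 + 29 = 38, so the missing entry is 43 − 38 = 5.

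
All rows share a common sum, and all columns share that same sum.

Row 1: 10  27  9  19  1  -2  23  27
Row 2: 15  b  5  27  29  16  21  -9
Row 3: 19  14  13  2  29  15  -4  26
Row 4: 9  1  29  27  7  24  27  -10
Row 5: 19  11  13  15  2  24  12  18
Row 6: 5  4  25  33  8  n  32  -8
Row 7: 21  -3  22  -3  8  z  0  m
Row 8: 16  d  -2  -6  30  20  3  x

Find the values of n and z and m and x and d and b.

n = 15, z = 2, m = 67, x = 3, d = 50, b = 10

Rows 1 and 3 both sum to 114, so that's the common total.
The known cells in row 6 total 99, leaving 114 − 99 = 15 for the blank.
The known cells in column 6 total 112, leaving 114 − 112 = 2 for the blank.
The known cells in row 2 total 104, leaving 114 − 104 = 10 for the blank.
The known cells in column 2 total 64, leaving 114 − 64 = 50 for the blank.
The known cells in row 8 total 111, leaving 114 − 111 = 3 for the blank.
The known cells in row 7 total 47, leaving 114 − 47 = 67 for the blank.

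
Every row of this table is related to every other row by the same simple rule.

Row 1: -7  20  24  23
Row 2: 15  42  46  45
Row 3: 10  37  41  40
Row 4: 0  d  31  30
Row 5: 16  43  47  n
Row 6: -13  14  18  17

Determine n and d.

n = 46, d = 27

The difference between any two rows is the same in every column — this is an addition table with the headers hidden.
Row 5 minus row 1 is 16 − (-7) = 23, so its entry in column 4 is 23 + 23 = 46.
Row 4 minus row 1 is 0 − (-7) = 7, so its entry in column 2 is 20 + 7 = 27.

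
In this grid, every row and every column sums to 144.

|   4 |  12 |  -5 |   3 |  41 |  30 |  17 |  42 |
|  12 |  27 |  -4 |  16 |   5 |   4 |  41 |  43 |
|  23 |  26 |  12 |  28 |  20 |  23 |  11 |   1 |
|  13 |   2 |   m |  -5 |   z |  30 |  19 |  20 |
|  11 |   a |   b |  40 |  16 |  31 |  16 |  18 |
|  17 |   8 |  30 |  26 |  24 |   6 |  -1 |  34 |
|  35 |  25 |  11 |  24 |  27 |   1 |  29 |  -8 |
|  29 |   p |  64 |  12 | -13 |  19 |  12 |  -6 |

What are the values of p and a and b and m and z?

p = 27, a = 17, b = -5, m = 41, z = 24

Row 8 has 29 + 64 + 12 − 13 + 19 + 12 − 6 = 117; the blank must be 144 − 117 = 27.
Column 5 has 41 + 5 + 20 + 16 + 24 + 27 − 13 = 120; the blank must be 144 − 120 = 24.
Row 4 has 13 + 2 − 5 + 24 + 30 + 19 + 20 = 103; the blank must be 144 − 103 = 41.
Column 3 has -5 − 4 + 12 + 41 + 30 + 11 + 64 = 149; the blank must be 144 − 149 = -5.
Row 5 has 11 − 5 + 40 + 16 + 31 + 16 + 18 = 127; the blank must be 144 − 127 = 17.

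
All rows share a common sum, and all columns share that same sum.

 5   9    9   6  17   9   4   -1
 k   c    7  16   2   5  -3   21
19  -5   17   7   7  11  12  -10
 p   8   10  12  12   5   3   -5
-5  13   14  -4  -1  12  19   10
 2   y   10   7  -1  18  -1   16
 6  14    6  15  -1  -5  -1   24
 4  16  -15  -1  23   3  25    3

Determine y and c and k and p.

Rows 1 and 3 both sum to 58, so that's the common total.
The known cells in row 6 total 51, leaving 58 − 51 = 7 for the blank.
The known cells in column 2 total 62, leaving 58 − 62 = -4 for the blank.
The known cells in row 2 total 44, leaving 58 − 44 = 14 for the blank.
The known cells in row 4 total 45, leaving 58 − 45 = 13 for the blank.

y = 7, c = -4, k = 14, p = 13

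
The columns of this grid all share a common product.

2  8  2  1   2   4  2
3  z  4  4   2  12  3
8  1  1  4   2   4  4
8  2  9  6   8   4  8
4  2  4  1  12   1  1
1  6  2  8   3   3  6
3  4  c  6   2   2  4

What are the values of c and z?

Columns 1 and 4 each multiply to 4608, so every column has product 4608.
Column 3: 2×4×1×9×4×2 = 576, so the missing entry is 4608 ÷ 576 = 8.
Column 2: 8×1×2×2×6×4 = 768, so the missing entry is 4608 ÷ 768 = 6.

c = 8, z = 6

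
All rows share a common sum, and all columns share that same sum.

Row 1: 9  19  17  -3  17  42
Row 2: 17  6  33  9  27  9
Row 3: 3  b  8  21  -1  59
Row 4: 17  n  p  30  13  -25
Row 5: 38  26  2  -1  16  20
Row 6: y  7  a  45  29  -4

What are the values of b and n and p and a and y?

b = 11, n = 32, p = 34, a = 7, y = 17

Rows 1 and 2 both sum to 101, so that's the common total.
Row 3: 3 + 8 + 21 − 1 + 59 = 90, so its missing entry is 101 − 90 = 11.
Column 2: 19 + 6 + 11 + 26 + 7 = 69, so its missing entry is 101 − 69 = 32.
Column 1: 9 + 17 + 3 + 17 + 38 = 84, so its missing entry is 101 − 84 = 17.
Row 4: 17 + 32 + 30 + 13 − 25 = 67, so its missing entry is 101 − 67 = 34.
Row 6: 17 + 7 + 45 + 29 − 4 = 94, so its missing entry is 101 − 94 = 7.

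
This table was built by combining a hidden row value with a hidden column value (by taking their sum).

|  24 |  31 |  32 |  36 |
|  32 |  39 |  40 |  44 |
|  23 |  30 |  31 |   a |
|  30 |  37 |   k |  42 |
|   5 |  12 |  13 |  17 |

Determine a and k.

The difference between any two rows is the same in every column — this is an addition table with the headers hidden.
Row 3 minus row 1 is 23 − 24 = -1, so its entry in column 4 is 36 + (-1) = 35.
Row 4 minus row 1 is 30 − 24 = 6, so its entry in column 3 is 32 + 6 = 38.

a = 35, k = 38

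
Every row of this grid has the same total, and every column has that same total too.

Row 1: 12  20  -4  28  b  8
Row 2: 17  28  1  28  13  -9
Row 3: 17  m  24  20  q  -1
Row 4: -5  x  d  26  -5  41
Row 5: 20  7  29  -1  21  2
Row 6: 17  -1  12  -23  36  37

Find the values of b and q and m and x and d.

b = 14, q = -1, m = 19, x = 5, d = 16

Rows 2 and 5 both sum to 78, so that's the common total.
Row 1 has 12 + 20 − 4 + 28 + 8 = 64; the blank must be 78 − 64 = 14.
Column 5 has 14 + 13 − 5 + 21 + 36 = 79; the blank must be 78 − 79 = -1.
Row 3 has 17 + 24 + 20 − 1 − 1 = 59; the blank must be 78 − 59 = 19.
Column 2 has 20 + 28 + 19 + 7 − 1 = 73; the blank must be 78 − 73 = 5.
Row 4 has -5 + 5 + 26 − 5 + 41 = 62; the blank must be 78 − 62 = 16.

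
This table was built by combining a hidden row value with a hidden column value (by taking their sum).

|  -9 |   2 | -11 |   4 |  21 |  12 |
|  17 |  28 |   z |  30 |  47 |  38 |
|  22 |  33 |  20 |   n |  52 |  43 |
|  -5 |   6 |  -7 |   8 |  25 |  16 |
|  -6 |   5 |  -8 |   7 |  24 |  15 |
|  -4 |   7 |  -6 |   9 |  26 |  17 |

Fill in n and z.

The difference between any two rows is the same in every column — this is an addition table with the headers hidden.
Row 3 minus row 1 is 22 − (-9) = 31, so its entry in column 4 is 4 + 31 = 35.
Row 2 minus row 1 is 17 − (-9) = 26, so its entry in column 3 is -11 + 26 = 15.

n = 35, z = 15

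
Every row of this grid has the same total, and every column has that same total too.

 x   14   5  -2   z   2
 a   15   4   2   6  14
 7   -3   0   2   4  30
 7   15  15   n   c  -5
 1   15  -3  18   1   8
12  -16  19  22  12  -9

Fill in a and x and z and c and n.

a = -1, x = 14, z = 7, c = 10, n = -2

Rows 3 and 5 both sum to 40, so that's the common total.
Column 4: -2 + 2 + 2 + 18 + 22 = 42, so its missing entry is 40 − 42 = -2.
Row 4: 7 + 15 + 15 − 2 − 5 = 30, so its missing entry is 40 − 30 = 10.
Column 5: 6 + 4 + 10 + 1 + 12 = 33, so its missing entry is 40 − 33 = 7.
Row 1: 14 + 5 − 2 + 7 + 2 = 26, so its missing entry is 40 − 26 = 14.
Row 2: 15 + 4 + 2 + 6 + 14 = 41, so its missing entry is 40 − 41 = -1.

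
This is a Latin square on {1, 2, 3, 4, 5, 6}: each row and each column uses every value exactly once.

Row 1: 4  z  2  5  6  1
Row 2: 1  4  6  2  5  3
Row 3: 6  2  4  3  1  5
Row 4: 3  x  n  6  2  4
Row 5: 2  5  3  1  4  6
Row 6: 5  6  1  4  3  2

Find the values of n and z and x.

n = 5, z = 3, x = 1

For row 4, column 3: column 3 already has {1, 2, 3, 4, 6}; that leaves 5.
Cell (4,2): row 4 already has {2, 3, 4, 5, 6} → 1.
At (row 1, col 2): row 1 already has {1, 2, 4, 5, 6}, so the value is 3.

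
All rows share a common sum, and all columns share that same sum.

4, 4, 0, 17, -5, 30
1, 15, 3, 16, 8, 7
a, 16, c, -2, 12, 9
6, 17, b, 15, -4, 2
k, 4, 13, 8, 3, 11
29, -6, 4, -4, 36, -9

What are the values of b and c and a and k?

b = 14, c = 16, a = -1, k = 11

Rows 1 and 2 both sum to 50, so that's the common total.
Row 4 has 6 + 17 + 15 − 4 + 2 = 36; the blank must be 50 − 36 = 14.
Row 5 has 4 + 13 + 8 + 3 + 11 = 39; the blank must be 50 − 39 = 11.
Column 1 has 4 + 1 + 6 + 11 + 29 = 51; the blank must be 50 − 51 = -1.
Row 3 has -1 + 16 − 2 + 12 + 9 = 34; the blank must be 50 − 34 = 16.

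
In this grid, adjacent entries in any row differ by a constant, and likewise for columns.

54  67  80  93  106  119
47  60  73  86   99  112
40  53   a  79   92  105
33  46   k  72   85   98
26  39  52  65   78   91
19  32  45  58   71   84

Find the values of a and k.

a = 66, k = 59

Along each row the entries change by 13 per step; down each column they change by -7.
Row 3: from 40 at column 1, stepping by 13 to column 3 gives 66.
Row 4: from 33 at column 1, stepping by 13 to column 3 gives 59.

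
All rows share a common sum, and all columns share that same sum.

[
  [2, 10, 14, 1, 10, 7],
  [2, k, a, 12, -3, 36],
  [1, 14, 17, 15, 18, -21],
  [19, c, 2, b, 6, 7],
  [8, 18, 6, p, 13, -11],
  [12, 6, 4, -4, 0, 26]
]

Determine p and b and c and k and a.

p = 10, b = 10, c = 0, k = -4, a = 1

Rows 1 and 3 both sum to 44, so that's the common total.
Column 3: 14 + 17 + 2 + 6 + 4 = 43, so its missing entry is 44 − 43 = 1.
Row 5: 8 + 18 + 6 + 13 − 11 = 34, so its missing entry is 44 − 34 = 10.
Row 2: 2 + 1 + 12 − 3 + 36 = 48, so its missing entry is 44 − 48 = -4.
Column 2: 10 − 4 + 14 + 18 + 6 = 44, so its missing entry is 44 − 44 = 0.
Row 4: 19 + 0 + 2 + 6 + 7 = 34, so its missing entry is 44 − 34 = 10.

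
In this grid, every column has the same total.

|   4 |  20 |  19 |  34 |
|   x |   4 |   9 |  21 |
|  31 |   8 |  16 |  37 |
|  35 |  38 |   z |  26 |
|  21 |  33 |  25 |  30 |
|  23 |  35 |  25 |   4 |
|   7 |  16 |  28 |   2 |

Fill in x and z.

Columns 2 and 4 both add up to 154, so every column sums to 154.
Column 1: 4 + 31 + 35 + 21 + 23 + 7 = 121, so the missing entry is 154 − 121 = 33.
Column 3: 19 + 9 + 16 + 25 + 25 + 28 = 122, so the missing entry is 154 − 122 = 32.

x = 33, z = 32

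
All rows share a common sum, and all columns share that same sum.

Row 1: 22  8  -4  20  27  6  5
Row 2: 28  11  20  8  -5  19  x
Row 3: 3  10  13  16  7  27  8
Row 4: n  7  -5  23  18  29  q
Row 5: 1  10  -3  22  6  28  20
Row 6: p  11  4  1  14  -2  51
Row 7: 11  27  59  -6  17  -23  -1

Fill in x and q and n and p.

Rows 1 and 3 both sum to 84, so that's the common total.
The known cells in row 2 total 81, leaving 84 − 81 = 3 for the blank.
The known cells in row 6 total 79, leaving 84 − 79 = 5 for the blank.
The known cells in column 1 total 70, leaving 84 − 70 = 14 for the blank.
The known cells in row 4 total 86, leaving 84 − 86 = -2 for the blank.

x = 3, q = -2, n = 14, p = 5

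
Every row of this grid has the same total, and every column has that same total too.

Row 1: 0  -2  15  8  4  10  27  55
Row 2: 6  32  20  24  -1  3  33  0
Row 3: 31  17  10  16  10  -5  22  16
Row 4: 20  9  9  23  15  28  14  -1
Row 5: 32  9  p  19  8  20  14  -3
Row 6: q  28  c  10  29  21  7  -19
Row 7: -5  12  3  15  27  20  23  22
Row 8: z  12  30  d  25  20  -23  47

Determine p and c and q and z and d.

p = 18, c = 12, q = 29, z = 4, d = 2

Rows 1 and 2 both sum to 117, so that's the common total.
The known cells in row 5 total 99, leaving 117 − 99 = 18 for the blank.
The known cells in column 4 total 115, leaving 117 − 115 = 2 for the blank.
The known cells in row 8 total 113, leaving 117 − 113 = 4 for the blank.
The known cells in column 1 total 88, leaving 117 − 88 = 29 for the blank.
The known cells in row 6 total 105, leaving 117 − 105 = 12 for the blank.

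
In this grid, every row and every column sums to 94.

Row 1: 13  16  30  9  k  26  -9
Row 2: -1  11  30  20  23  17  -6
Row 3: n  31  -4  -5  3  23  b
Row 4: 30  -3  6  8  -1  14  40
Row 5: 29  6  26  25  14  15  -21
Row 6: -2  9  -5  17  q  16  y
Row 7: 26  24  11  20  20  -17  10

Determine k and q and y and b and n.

k = 9, q = 26, y = 33, b = 47, n = -1

Row 1: 13 + 16 + 30 + 9 + 26 − 9 = 85, so its missing entry is 94 − 85 = 9.
Column 5: 9 + 23 + 3 − 1 + 14 + 20 = 68, so its missing entry is 94 − 68 = 26.
Column 1: 13 − 1 + 30 + 29 − 2 + 26 = 95, so its missing entry is 94 − 95 = -1.
Row 3: -1 + 31 − 4 − 5 + 3 + 23 = 47, so its missing entry is 94 − 47 = 47.
Row 6: -2 + 9 − 5 + 17 + 26 + 16 = 61, so its missing entry is 94 − 61 = 33.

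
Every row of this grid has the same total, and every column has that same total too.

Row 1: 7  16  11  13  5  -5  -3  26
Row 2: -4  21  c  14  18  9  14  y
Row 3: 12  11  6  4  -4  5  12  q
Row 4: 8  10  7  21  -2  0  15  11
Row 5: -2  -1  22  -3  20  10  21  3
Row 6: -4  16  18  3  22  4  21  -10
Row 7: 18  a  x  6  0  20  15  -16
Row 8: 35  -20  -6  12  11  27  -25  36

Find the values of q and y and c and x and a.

q = 24, y = -4, c = 2, x = 10, a = 17

Rows 1 and 4 both sum to 70, so that's the common total.
Row 3: 12 + 11 + 6 + 4 − 4 + 5 + 12 = 46, so its missing entry is 70 − 46 = 24.
Column 2: 16 + 21 + 11 + 10 − 1 + 16 − 20 = 53, so its missing entry is 70 − 53 = 17.
Row 7: 18 + 17 + 6 + 0 + 20 + 15 − 16 = 60, so its missing entry is 70 − 60 = 10.
Column 3: 11 + 6 + 7 + 22 + 18 + 10 − 6 = 68, so its missing entry is 70 − 68 = 2.
Row 2: -4 + 21 + 2 + 14 + 18 + 9 + 14 = 74, so its missing entry is 70 − 74 = -4.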